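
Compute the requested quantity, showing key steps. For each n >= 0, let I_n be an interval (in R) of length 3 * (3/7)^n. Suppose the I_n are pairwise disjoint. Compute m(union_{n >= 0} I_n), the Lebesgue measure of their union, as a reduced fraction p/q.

By countable additivity of the Lebesgue measure on pairwise disjoint measurable sets,
  m(union_{n >= 0} I_n) = sum_{n >= 0} m(I_n) = sum_{n >= 0} a * r^n,
  with a = 3 and r = 3/7.
Since 0 < r = 3/7 < 1, the geometric series converges:
  sum_{n >= 0} a * r^n = a / (1 - r).
  = 3 / (1 - 3/7)
  = 3 / (4/7)
  = 21/4.

21/4


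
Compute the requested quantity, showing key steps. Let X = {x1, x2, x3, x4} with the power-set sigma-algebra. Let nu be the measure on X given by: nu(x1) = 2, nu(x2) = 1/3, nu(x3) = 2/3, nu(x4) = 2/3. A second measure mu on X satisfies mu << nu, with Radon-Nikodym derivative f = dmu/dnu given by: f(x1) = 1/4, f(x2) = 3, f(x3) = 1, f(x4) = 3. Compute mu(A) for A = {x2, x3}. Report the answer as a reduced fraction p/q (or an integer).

By the defining property of the Radon-Nikodym derivative, for every measurable set A,
  mu(A) = integral_A f dnu.
Since nu is a discrete measure concentrated on the atoms of X, the integral over A reduces to the sum
  mu(A) = sum_{x in A} f(x) * nu({x}).
Computing each term:
  x2: f(x2) * nu(x2) = 3 * 1/3 = 1.
  x3: f(x3) * nu(x3) = 1 * 2/3 = 2/3.
Summing: mu(A) = 1 + 2/3 = 5/3.

5/3


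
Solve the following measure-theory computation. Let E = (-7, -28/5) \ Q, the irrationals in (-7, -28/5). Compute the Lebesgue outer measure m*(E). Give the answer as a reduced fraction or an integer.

The interval I = (-7, -28/5) has m(I) = -28/5 - (-7) = 7/5 (endpoints are measure-zero, so open/closed/half-open agree). Write I = (I cap Q) u (I \ Q). The rationals in I are countable, so m*(I cap Q) = 0 (cover each rational by intervals whose total length is arbitrarily small). By countable subadditivity m*(I) <= m*(I cap Q) + m*(I \ Q), hence m*(I \ Q) >= m(I) = 7/5. The reverse inequality m*(I \ Q) <= m*(I) = 7/5 is trivial since (I \ Q) is a subset of I. Therefore m*(I \ Q) = 7/5.

7/5


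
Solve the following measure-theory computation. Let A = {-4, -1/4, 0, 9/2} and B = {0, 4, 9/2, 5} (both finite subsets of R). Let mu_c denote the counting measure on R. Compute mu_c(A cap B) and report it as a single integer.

Counting measure on a finite set equals cardinality. mu_c(A cap B) = |A cap B| (elements appearing in both).
Enumerating the elements of A that also lie in B gives 2 element(s).
So mu_c(A cap B) = 2.

2


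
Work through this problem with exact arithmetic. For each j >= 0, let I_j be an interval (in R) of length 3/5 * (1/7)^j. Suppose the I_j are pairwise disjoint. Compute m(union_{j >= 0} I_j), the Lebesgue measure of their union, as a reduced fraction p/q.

By countable additivity of the Lebesgue measure on pairwise disjoint measurable sets,
  m(union_{j >= 0} I_j) = sum_{j >= 0} m(I_j) = sum_{j >= 0} a * r^j,
  with a = 3/5 and r = 1/7.
Since 0 < r = 1/7 < 1, the geometric series converges:
  sum_{j >= 0} a * r^j = a / (1 - r).
  = 3/5 / (1 - 1/7)
  = 3/5 / (6/7)
  = 7/10.

7/10


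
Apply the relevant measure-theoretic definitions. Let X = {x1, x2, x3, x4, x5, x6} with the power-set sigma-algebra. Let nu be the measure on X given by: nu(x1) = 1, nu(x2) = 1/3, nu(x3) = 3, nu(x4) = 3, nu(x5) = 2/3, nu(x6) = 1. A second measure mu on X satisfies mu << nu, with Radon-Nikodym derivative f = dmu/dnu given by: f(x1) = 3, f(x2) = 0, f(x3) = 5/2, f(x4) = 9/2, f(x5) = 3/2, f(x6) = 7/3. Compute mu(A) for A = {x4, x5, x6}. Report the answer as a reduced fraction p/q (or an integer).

By the defining property of the Radon-Nikodym derivative, for every measurable set A,
  mu(A) = integral_A f dnu.
Since nu is a discrete measure concentrated on the atoms of X, the integral over A reduces to the sum
  mu(A) = sum_{x in A} f(x) * nu({x}).
Computing each term:
  x4: f(x4) * nu(x4) = 9/2 * 3 = 27/2.
  x5: f(x5) * nu(x5) = 3/2 * 2/3 = 1.
  x6: f(x6) * nu(x6) = 7/3 * 1 = 7/3.
Summing: mu(A) = 27/2 + 1 + 7/3 = 101/6.

101/6


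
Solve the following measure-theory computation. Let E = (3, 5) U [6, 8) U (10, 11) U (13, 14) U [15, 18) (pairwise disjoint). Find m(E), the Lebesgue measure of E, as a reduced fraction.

For pairwise disjoint intervals, m(union_i I_i) = sum_i m(I_i),
and m is invariant under swapping open/closed endpoints (single points have measure 0).
So m(E) = sum_i (b_i - a_i).
  I_1 has length 5 - 3 = 2.
  I_2 has length 8 - 6 = 2.
  I_3 has length 11 - 10 = 1.
  I_4 has length 14 - 13 = 1.
  I_5 has length 18 - 15 = 3.
Summing:
  m(E) = 2 + 2 + 1 + 1 + 3 = 9.

9


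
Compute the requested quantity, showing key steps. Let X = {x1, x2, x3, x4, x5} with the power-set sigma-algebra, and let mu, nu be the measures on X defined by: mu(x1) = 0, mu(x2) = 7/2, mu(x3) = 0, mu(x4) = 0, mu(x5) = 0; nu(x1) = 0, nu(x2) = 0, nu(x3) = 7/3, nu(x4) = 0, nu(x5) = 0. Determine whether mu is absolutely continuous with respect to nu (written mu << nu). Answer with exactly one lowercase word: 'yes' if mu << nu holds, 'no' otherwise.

mu << nu means: every nu-null measurable set is also mu-null; equivalently, for every atom x, if nu({x}) = 0 then mu({x}) = 0.
Checking each atom:
  x1: nu = 0, mu = 0 -> consistent with mu << nu.
  x2: nu = 0, mu = 7/2 > 0 -> violates mu << nu.
  x3: nu = 7/3 > 0 -> no constraint.
  x4: nu = 0, mu = 0 -> consistent with mu << nu.
  x5: nu = 0, mu = 0 -> consistent with mu << nu.
The atom(s) x2 violate the condition (nu = 0 but mu > 0). Therefore mu is NOT absolutely continuous w.r.t. nu.

no


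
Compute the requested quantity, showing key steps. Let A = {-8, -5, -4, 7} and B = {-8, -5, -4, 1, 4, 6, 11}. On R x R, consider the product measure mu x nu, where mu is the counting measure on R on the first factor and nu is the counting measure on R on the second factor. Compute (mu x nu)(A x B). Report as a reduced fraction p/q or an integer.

For a measurable rectangle A x B, the product measure satisfies
  (mu x nu)(A x B) = mu(A) * nu(B).
  mu(A) = 4.
  nu(B) = 7.
  (mu x nu)(A x B) = 4 * 7 = 28.

28


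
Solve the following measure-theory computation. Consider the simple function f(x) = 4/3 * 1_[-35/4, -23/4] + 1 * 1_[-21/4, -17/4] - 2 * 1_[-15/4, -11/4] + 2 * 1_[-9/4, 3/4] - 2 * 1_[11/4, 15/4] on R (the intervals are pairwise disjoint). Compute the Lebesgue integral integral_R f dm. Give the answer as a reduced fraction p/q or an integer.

For a simple function f = sum_i c_i * 1_{A_i} with disjoint A_i,
  integral f dm = sum_i c_i * m(A_i).
Lengths of the A_i:
  m(A_1) = -23/4 - (-35/4) = 3.
  m(A_2) = -17/4 - (-21/4) = 1.
  m(A_3) = -11/4 - (-15/4) = 1.
  m(A_4) = 3/4 - (-9/4) = 3.
  m(A_5) = 15/4 - 11/4 = 1.
Contributions c_i * m(A_i):
  (4/3) * (3) = 4.
  (1) * (1) = 1.
  (-2) * (1) = -2.
  (2) * (3) = 6.
  (-2) * (1) = -2.
Total: 4 + 1 - 2 + 6 - 2 = 7.

7


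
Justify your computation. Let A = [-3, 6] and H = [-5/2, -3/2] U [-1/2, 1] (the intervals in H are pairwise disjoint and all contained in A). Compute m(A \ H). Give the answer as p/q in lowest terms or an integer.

The ambient interval has length m(A) = 6 - (-3) = 9.
Since the holes are disjoint and sit inside A, by finite additivity
  m(H) = sum_i (b_i - a_i), and m(A \ H) = m(A) - m(H).
Computing the hole measures:
  m(H_1) = -3/2 - (-5/2) = 1.
  m(H_2) = 1 - (-1/2) = 3/2.
Summed: m(H) = 1 + 3/2 = 5/2.
So m(A \ H) = 9 - 5/2 = 13/2.

13/2


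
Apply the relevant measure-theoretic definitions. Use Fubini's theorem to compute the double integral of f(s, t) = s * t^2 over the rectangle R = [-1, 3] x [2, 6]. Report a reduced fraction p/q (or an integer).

f(s, t) is a tensor product of a function of s and a function of t, and both factors are bounded continuous (hence Lebesgue integrable) on the rectangle, so Fubini's theorem applies:
  integral_R f d(m x m) = (integral_a1^b1 s ds) * (integral_a2^b2 t^2 dt).
Inner integral in s: integral_{-1}^{3} s ds = (3^2 - (-1)^2)/2
  = 4.
Inner integral in t: integral_{2}^{6} t^2 dt = (6^3 - 2^3)/3
  = 208/3.
Product: (4) * (208/3) = 832/3.

832/3


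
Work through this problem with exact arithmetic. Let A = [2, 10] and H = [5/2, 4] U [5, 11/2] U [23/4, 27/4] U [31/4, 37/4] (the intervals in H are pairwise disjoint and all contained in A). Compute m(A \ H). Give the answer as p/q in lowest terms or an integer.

The ambient interval has length m(A) = 10 - 2 = 8.
Since the holes are disjoint and sit inside A, by finite additivity
  m(H) = sum_i (b_i - a_i), and m(A \ H) = m(A) - m(H).
Computing the hole measures:
  m(H_1) = 4 - 5/2 = 3/2.
  m(H_2) = 11/2 - 5 = 1/2.
  m(H_3) = 27/4 - 23/4 = 1.
  m(H_4) = 37/4 - 31/4 = 3/2.
Summed: m(H) = 3/2 + 1/2 + 1 + 3/2 = 9/2.
So m(A \ H) = 8 - 9/2 = 7/2.

7/2


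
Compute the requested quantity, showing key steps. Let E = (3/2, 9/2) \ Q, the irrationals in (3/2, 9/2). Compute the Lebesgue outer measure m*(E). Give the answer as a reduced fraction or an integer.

The interval I = (3/2, 9/2) has m(I) = 9/2 - 3/2 = 3 (endpoints are measure-zero, so open/closed/half-open agree). Write I = (I cap Q) u (I \ Q). The rationals in I are countable, so m*(I cap Q) = 0 (cover each rational by intervals whose total length is arbitrarily small). By countable subadditivity m*(I) <= m*(I cap Q) + m*(I \ Q), hence m*(I \ Q) >= m(I) = 3. The reverse inequality m*(I \ Q) <= m*(I) = 3 is trivial since (I \ Q) is a subset of I. Therefore m*(I \ Q) = 3.

3


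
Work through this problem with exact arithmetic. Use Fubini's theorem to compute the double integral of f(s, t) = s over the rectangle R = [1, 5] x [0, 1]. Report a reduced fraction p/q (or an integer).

f(s, t) is a tensor product of a function of s and a function of t, and both factors are bounded continuous (hence Lebesgue integrable) on the rectangle, so Fubini's theorem applies:
  integral_R f d(m x m) = (integral_a1^b1 s ds) * (integral_a2^b2 1 dt).
Inner integral in s: integral_{1}^{5} s ds = (5^2 - 1^2)/2
  = 12.
Inner integral in t: integral_{0}^{1} 1 dt = (1^1 - 0^1)/1
  = 1.
Product: (12) * (1) = 12.

12


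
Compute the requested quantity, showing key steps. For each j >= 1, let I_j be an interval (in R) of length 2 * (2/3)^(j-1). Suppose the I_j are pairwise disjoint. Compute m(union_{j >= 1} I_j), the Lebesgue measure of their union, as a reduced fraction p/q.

By countable additivity of the Lebesgue measure on pairwise disjoint measurable sets,
  m(union_{j >= 1} I_j) = sum_{j >= 1} m(I_j) = sum_{j >= 1} a * r^(j-1),
  with a = 2 and r = 2/3.
Since 0 < r = 2/3 < 1, the geometric series converges:
  sum_{j >= 1} a * r^(j-1) = a / (1 - r).
  = 2 / (1 - 2/3)
  = 2 / (1/3)
  = 6.

6


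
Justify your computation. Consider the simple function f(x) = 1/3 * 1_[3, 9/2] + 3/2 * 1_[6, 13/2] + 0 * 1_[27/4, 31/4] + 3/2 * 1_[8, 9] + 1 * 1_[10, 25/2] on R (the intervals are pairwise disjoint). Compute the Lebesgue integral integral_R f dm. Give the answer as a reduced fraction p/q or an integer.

For a simple function f = sum_i c_i * 1_{A_i} with disjoint A_i,
  integral f dm = sum_i c_i * m(A_i).
Lengths of the A_i:
  m(A_1) = 9/2 - 3 = 3/2.
  m(A_2) = 13/2 - 6 = 1/2.
  m(A_3) = 31/4 - 27/4 = 1.
  m(A_4) = 9 - 8 = 1.
  m(A_5) = 25/2 - 10 = 5/2.
Contributions c_i * m(A_i):
  (1/3) * (3/2) = 1/2.
  (3/2) * (1/2) = 3/4.
  (0) * (1) = 0.
  (3/2) * (1) = 3/2.
  (1) * (5/2) = 5/2.
Total: 1/2 + 3/4 + 0 + 3/2 + 5/2 = 21/4.

21/4


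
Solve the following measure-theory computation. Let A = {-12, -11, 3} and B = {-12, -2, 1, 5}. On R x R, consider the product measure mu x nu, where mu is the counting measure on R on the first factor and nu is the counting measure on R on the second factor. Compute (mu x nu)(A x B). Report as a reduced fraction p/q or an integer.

For a measurable rectangle A x B, the product measure satisfies
  (mu x nu)(A x B) = mu(A) * nu(B).
  mu(A) = 3.
  nu(B) = 4.
  (mu x nu)(A x B) = 3 * 4 = 12.

12


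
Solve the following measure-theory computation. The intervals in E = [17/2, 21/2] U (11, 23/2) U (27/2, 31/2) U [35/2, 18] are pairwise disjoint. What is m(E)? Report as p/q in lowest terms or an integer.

For pairwise disjoint intervals, m(union_i I_i) = sum_i m(I_i),
and m is invariant under swapping open/closed endpoints (single points have measure 0).
So m(E) = sum_i (b_i - a_i).
  I_1 has length 21/2 - 17/2 = 2.
  I_2 has length 23/2 - 11 = 1/2.
  I_3 has length 31/2 - 27/2 = 2.
  I_4 has length 18 - 35/2 = 1/2.
Summing:
  m(E) = 2 + 1/2 + 2 + 1/2 = 5.

5


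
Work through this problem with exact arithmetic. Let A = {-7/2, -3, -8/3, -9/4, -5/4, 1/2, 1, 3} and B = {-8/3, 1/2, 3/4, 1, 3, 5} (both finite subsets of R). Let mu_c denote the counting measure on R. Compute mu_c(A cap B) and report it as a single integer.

Counting measure on a finite set equals cardinality. mu_c(A cap B) = |A cap B| (elements appearing in both).
Enumerating the elements of A that also lie in B gives 4 element(s).
So mu_c(A cap B) = 4.

4


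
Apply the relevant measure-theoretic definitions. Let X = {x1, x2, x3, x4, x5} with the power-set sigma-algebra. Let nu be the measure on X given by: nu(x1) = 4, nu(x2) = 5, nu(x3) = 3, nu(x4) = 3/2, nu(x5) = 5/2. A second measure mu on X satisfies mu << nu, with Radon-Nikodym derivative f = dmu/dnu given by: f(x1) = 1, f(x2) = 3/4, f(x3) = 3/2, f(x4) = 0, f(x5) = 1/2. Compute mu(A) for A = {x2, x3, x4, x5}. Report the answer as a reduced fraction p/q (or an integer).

By the defining property of the Radon-Nikodym derivative, for every measurable set A,
  mu(A) = integral_A f dnu.
Since nu is a discrete measure concentrated on the atoms of X, the integral over A reduces to the sum
  mu(A) = sum_{x in A} f(x) * nu({x}).
Computing each term:
  x2: f(x2) * nu(x2) = 3/4 * 5 = 15/4.
  x3: f(x3) * nu(x3) = 3/2 * 3 = 9/2.
  x4: f(x4) * nu(x4) = 0 * 3/2 = 0.
  x5: f(x5) * nu(x5) = 1/2 * 5/2 = 5/4.
Summing: mu(A) = 15/4 + 9/2 + 0 + 5/4 = 19/2.

19/2


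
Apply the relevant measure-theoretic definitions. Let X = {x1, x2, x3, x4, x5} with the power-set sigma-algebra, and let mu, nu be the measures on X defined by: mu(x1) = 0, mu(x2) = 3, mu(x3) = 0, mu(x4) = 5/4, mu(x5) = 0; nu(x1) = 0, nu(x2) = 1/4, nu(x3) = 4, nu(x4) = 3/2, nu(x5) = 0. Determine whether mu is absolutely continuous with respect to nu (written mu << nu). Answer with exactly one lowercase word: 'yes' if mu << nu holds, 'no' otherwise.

mu << nu means: every nu-null measurable set is also mu-null; equivalently, for every atom x, if nu({x}) = 0 then mu({x}) = 0.
Checking each atom:
  x1: nu = 0, mu = 0 -> consistent with mu << nu.
  x2: nu = 1/4 > 0 -> no constraint.
  x3: nu = 4 > 0 -> no constraint.
  x4: nu = 3/2 > 0 -> no constraint.
  x5: nu = 0, mu = 0 -> consistent with mu << nu.
No atom violates the condition. Therefore mu << nu.

yes


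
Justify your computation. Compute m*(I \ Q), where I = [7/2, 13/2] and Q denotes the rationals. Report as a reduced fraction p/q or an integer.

The interval I = [7/2, 13/2] has m(I) = 13/2 - 7/2 = 3 (endpoints are measure-zero, so open/closed/half-open agree). Write I = (I cap Q) u (I \ Q). The rationals in I are countable, so m*(I cap Q) = 0 (cover each rational by intervals whose total length is arbitrarily small). By countable subadditivity m*(I) <= m*(I cap Q) + m*(I \ Q), hence m*(I \ Q) >= m(I) = 3. The reverse inequality m*(I \ Q) <= m*(I) = 3 is trivial since (I \ Q) is a subset of I. Therefore m*(I \ Q) = 3.

3


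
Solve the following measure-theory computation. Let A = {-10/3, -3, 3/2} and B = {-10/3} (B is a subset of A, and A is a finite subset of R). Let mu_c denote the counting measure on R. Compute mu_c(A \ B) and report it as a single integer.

Counting measure assigns mu_c(E) = |E| (number of elements) when E is finite. For B subset A, A \ B is the set of elements of A not in B, so |A \ B| = |A| - |B|.
|A| = 3, |B| = 1, so mu_c(A \ B) = 3 - 1 = 2.

2


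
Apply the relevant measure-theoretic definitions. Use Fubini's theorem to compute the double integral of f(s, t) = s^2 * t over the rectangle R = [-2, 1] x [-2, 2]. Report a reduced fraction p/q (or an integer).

f(s, t) is a tensor product of a function of s and a function of t, and both factors are bounded continuous (hence Lebesgue integrable) on the rectangle, so Fubini's theorem applies:
  integral_R f d(m x m) = (integral_a1^b1 s^2 ds) * (integral_a2^b2 t dt).
Inner integral in s: integral_{-2}^{1} s^2 ds = (1^3 - (-2)^3)/3
  = 3.
Inner integral in t: integral_{-2}^{2} t dt = (2^2 - (-2)^2)/2
  = 0.
Product: (3) * (0) = 0.

0


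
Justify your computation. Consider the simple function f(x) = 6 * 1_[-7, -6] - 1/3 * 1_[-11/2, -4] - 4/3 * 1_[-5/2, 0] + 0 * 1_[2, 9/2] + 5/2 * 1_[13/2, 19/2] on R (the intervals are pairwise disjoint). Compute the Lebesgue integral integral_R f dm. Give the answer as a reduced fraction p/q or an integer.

For a simple function f = sum_i c_i * 1_{A_i} with disjoint A_i,
  integral f dm = sum_i c_i * m(A_i).
Lengths of the A_i:
  m(A_1) = -6 - (-7) = 1.
  m(A_2) = -4 - (-11/2) = 3/2.
  m(A_3) = 0 - (-5/2) = 5/2.
  m(A_4) = 9/2 - 2 = 5/2.
  m(A_5) = 19/2 - 13/2 = 3.
Contributions c_i * m(A_i):
  (6) * (1) = 6.
  (-1/3) * (3/2) = -1/2.
  (-4/3) * (5/2) = -10/3.
  (0) * (5/2) = 0.
  (5/2) * (3) = 15/2.
Total: 6 - 1/2 - 10/3 + 0 + 15/2 = 29/3.

29/3


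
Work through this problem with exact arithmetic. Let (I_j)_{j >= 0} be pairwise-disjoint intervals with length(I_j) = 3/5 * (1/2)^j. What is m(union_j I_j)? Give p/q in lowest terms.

By countable additivity of the Lebesgue measure on pairwise disjoint measurable sets,
  m(union_{j >= 0} I_j) = sum_{j >= 0} m(I_j) = sum_{j >= 0} a * r^j,
  with a = 3/5 and r = 1/2.
Since 0 < r = 1/2 < 1, the geometric series converges:
  sum_{j >= 0} a * r^j = a / (1 - r).
  = 3/5 / (1 - 1/2)
  = 3/5 / (1/2)
  = 6/5.

6/5


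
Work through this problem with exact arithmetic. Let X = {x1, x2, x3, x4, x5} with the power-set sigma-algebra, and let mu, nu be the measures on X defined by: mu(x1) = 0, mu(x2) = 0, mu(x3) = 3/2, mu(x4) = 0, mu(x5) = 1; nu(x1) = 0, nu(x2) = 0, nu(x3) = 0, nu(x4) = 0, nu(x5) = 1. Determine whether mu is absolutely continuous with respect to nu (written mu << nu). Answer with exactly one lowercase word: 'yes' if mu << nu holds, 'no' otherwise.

mu << nu means: every nu-null measurable set is also mu-null; equivalently, for every atom x, if nu({x}) = 0 then mu({x}) = 0.
Checking each atom:
  x1: nu = 0, mu = 0 -> consistent with mu << nu.
  x2: nu = 0, mu = 0 -> consistent with mu << nu.
  x3: nu = 0, mu = 3/2 > 0 -> violates mu << nu.
  x4: nu = 0, mu = 0 -> consistent with mu << nu.
  x5: nu = 1 > 0 -> no constraint.
The atom(s) x3 violate the condition (nu = 0 but mu > 0). Therefore mu is NOT absolutely continuous w.r.t. nu.

no


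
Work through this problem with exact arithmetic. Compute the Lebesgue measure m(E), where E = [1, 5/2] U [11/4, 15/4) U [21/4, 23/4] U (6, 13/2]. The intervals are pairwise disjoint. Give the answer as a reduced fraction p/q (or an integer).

For pairwise disjoint intervals, m(union_i I_i) = sum_i m(I_i),
and m is invariant under swapping open/closed endpoints (single points have measure 0).
So m(E) = sum_i (b_i - a_i).
  I_1 has length 5/2 - 1 = 3/2.
  I_2 has length 15/4 - 11/4 = 1.
  I_3 has length 23/4 - 21/4 = 1/2.
  I_4 has length 13/2 - 6 = 1/2.
Summing:
  m(E) = 3/2 + 1 + 1/2 + 1/2 = 7/2.

7/2


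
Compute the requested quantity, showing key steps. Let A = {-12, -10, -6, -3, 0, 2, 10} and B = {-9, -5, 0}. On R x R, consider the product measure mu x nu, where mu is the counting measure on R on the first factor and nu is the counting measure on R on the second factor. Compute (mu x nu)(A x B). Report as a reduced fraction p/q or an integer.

For a measurable rectangle A x B, the product measure satisfies
  (mu x nu)(A x B) = mu(A) * nu(B).
  mu(A) = 7.
  nu(B) = 3.
  (mu x nu)(A x B) = 7 * 3 = 21.

21


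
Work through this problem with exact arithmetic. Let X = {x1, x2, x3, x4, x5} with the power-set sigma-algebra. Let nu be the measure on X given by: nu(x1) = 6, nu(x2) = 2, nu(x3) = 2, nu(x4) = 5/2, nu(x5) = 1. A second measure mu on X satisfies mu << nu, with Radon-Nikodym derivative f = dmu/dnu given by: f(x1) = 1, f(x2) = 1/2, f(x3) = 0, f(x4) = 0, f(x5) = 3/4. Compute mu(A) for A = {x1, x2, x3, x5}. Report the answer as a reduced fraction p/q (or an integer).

By the defining property of the Radon-Nikodym derivative, for every measurable set A,
  mu(A) = integral_A f dnu.
Since nu is a discrete measure concentrated on the atoms of X, the integral over A reduces to the sum
  mu(A) = sum_{x in A} f(x) * nu({x}).
Computing each term:
  x1: f(x1) * nu(x1) = 1 * 6 = 6.
  x2: f(x2) * nu(x2) = 1/2 * 2 = 1.
  x3: f(x3) * nu(x3) = 0 * 2 = 0.
  x5: f(x5) * nu(x5) = 3/4 * 1 = 3/4.
Summing: mu(A) = 6 + 1 + 0 + 3/4 = 31/4.

31/4


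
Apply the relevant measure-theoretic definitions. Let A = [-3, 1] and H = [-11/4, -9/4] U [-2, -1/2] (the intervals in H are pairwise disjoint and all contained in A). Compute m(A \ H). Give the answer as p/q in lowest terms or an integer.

The ambient interval has length m(A) = 1 - (-3) = 4.
Since the holes are disjoint and sit inside A, by finite additivity
  m(H) = sum_i (b_i - a_i), and m(A \ H) = m(A) - m(H).
Computing the hole measures:
  m(H_1) = -9/4 - (-11/4) = 1/2.
  m(H_2) = -1/2 - (-2) = 3/2.
Summed: m(H) = 1/2 + 3/2 = 2.
So m(A \ H) = 4 - 2 = 2.

2


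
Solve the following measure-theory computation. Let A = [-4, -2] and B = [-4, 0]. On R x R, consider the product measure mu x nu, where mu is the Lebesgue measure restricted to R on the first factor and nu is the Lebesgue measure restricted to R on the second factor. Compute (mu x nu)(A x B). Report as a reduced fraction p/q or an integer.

For a measurable rectangle A x B, the product measure satisfies
  (mu x nu)(A x B) = mu(A) * nu(B).
  mu(A) = 2.
  nu(B) = 4.
  (mu x nu)(A x B) = 2 * 4 = 8.

8


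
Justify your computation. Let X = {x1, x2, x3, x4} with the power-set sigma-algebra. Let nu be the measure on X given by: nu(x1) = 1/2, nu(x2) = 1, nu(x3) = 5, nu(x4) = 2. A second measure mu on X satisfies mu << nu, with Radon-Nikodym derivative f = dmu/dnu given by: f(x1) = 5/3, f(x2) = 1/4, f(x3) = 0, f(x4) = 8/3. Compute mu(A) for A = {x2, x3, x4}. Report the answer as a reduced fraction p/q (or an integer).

By the defining property of the Radon-Nikodym derivative, for every measurable set A,
  mu(A) = integral_A f dnu.
Since nu is a discrete measure concentrated on the atoms of X, the integral over A reduces to the sum
  mu(A) = sum_{x in A} f(x) * nu({x}).
Computing each term:
  x2: f(x2) * nu(x2) = 1/4 * 1 = 1/4.
  x3: f(x3) * nu(x3) = 0 * 5 = 0.
  x4: f(x4) * nu(x4) = 8/3 * 2 = 16/3.
Summing: mu(A) = 1/4 + 0 + 16/3 = 67/12.

67/12


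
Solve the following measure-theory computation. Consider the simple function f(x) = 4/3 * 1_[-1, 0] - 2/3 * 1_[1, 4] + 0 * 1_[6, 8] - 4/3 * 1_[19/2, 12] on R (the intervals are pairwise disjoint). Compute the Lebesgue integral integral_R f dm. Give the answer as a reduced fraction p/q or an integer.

For a simple function f = sum_i c_i * 1_{A_i} with disjoint A_i,
  integral f dm = sum_i c_i * m(A_i).
Lengths of the A_i:
  m(A_1) = 0 - (-1) = 1.
  m(A_2) = 4 - 1 = 3.
  m(A_3) = 8 - 6 = 2.
  m(A_4) = 12 - 19/2 = 5/2.
Contributions c_i * m(A_i):
  (4/3) * (1) = 4/3.
  (-2/3) * (3) = -2.
  (0) * (2) = 0.
  (-4/3) * (5/2) = -10/3.
Total: 4/3 - 2 + 0 - 10/3 = -4.

-4


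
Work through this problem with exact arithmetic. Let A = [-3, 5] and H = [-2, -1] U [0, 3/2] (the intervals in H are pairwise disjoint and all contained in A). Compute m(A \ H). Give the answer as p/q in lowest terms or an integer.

The ambient interval has length m(A) = 5 - (-3) = 8.
Since the holes are disjoint and sit inside A, by finite additivity
  m(H) = sum_i (b_i - a_i), and m(A \ H) = m(A) - m(H).
Computing the hole measures:
  m(H_1) = -1 - (-2) = 1.
  m(H_2) = 3/2 - 0 = 3/2.
Summed: m(H) = 1 + 3/2 = 5/2.
So m(A \ H) = 8 - 5/2 = 11/2.

11/2


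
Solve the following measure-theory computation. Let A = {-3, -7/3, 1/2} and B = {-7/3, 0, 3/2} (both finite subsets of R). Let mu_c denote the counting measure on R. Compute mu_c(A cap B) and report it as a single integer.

Counting measure on a finite set equals cardinality. mu_c(A cap B) = |A cap B| (elements appearing in both).
Enumerating the elements of A that also lie in B gives 1 element(s).
So mu_c(A cap B) = 1.

1


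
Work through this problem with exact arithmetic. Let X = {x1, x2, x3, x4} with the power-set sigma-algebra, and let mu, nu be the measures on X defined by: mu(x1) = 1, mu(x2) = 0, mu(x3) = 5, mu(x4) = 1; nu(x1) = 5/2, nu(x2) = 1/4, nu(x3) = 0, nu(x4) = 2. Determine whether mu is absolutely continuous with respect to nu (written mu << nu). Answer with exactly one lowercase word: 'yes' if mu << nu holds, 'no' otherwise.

mu << nu means: every nu-null measurable set is also mu-null; equivalently, for every atom x, if nu({x}) = 0 then mu({x}) = 0.
Checking each atom:
  x1: nu = 5/2 > 0 -> no constraint.
  x2: nu = 1/4 > 0 -> no constraint.
  x3: nu = 0, mu = 5 > 0 -> violates mu << nu.
  x4: nu = 2 > 0 -> no constraint.
The atom(s) x3 violate the condition (nu = 0 but mu > 0). Therefore mu is NOT absolutely continuous w.r.t. nu.

no


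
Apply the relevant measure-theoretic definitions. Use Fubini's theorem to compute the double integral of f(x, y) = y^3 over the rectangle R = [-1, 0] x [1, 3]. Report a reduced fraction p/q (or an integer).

f(x, y) is a tensor product of a function of x and a function of y, and both factors are bounded continuous (hence Lebesgue integrable) on the rectangle, so Fubini's theorem applies:
  integral_R f d(m x m) = (integral_a1^b1 1 dx) * (integral_a2^b2 y^3 dy).
Inner integral in x: integral_{-1}^{0} 1 dx = (0^1 - (-1)^1)/1
  = 1.
Inner integral in y: integral_{1}^{3} y^3 dy = (3^4 - 1^4)/4
  = 20.
Product: (1) * (20) = 20.

20


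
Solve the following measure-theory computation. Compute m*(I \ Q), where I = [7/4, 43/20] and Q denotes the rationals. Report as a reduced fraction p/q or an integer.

The interval I = [7/4, 43/20] has m(I) = 43/20 - 7/4 = 2/5 (endpoints are measure-zero, so open/closed/half-open agree). Write I = (I cap Q) u (I \ Q). The rationals in I are countable, so m*(I cap Q) = 0 (cover each rational by intervals whose total length is arbitrarily small). By countable subadditivity m*(I) <= m*(I cap Q) + m*(I \ Q), hence m*(I \ Q) >= m(I) = 2/5. The reverse inequality m*(I \ Q) <= m*(I) = 2/5 is trivial since (I \ Q) is a subset of I. Therefore m*(I \ Q) = 2/5.

2/5


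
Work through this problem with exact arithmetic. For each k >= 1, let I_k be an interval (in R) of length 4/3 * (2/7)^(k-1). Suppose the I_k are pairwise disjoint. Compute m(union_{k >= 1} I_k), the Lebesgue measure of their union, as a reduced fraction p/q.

By countable additivity of the Lebesgue measure on pairwise disjoint measurable sets,
  m(union_{k >= 1} I_k) = sum_{k >= 1} m(I_k) = sum_{k >= 1} a * r^(k-1),
  with a = 4/3 and r = 2/7.
Since 0 < r = 2/7 < 1, the geometric series converges:
  sum_{k >= 1} a * r^(k-1) = a / (1 - r).
  = 4/3 / (1 - 2/7)
  = 4/3 / (5/7)
  = 28/15.

28/15


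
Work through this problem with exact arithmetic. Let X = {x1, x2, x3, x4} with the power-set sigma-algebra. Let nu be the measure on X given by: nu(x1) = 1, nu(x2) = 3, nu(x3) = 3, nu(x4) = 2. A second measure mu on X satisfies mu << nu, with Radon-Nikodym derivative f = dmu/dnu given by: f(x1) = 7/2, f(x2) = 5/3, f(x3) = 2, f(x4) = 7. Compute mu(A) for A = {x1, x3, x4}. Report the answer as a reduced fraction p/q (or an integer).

By the defining property of the Radon-Nikodym derivative, for every measurable set A,
  mu(A) = integral_A f dnu.
Since nu is a discrete measure concentrated on the atoms of X, the integral over A reduces to the sum
  mu(A) = sum_{x in A} f(x) * nu({x}).
Computing each term:
  x1: f(x1) * nu(x1) = 7/2 * 1 = 7/2.
  x3: f(x3) * nu(x3) = 2 * 3 = 6.
  x4: f(x4) * nu(x4) = 7 * 2 = 14.
Summing: mu(A) = 7/2 + 6 + 14 = 47/2.

47/2


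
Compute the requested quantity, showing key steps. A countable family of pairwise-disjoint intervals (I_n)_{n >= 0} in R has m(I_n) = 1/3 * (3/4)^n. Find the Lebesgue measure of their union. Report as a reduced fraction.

By countable additivity of the Lebesgue measure on pairwise disjoint measurable sets,
  m(union_{n >= 0} I_n) = sum_{n >= 0} m(I_n) = sum_{n >= 0} a * r^n,
  with a = 1/3 and r = 3/4.
Since 0 < r = 3/4 < 1, the geometric series converges:
  sum_{n >= 0} a * r^n = a / (1 - r).
  = 1/3 / (1 - 3/4)
  = 1/3 / (1/4)
  = 4/3.

4/3


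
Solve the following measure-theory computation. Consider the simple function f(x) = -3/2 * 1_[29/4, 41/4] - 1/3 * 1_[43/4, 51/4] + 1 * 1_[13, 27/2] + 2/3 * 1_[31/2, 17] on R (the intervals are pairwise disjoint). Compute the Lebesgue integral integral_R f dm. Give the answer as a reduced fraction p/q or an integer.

For a simple function f = sum_i c_i * 1_{A_i} with disjoint A_i,
  integral f dm = sum_i c_i * m(A_i).
Lengths of the A_i:
  m(A_1) = 41/4 - 29/4 = 3.
  m(A_2) = 51/4 - 43/4 = 2.
  m(A_3) = 27/2 - 13 = 1/2.
  m(A_4) = 17 - 31/2 = 3/2.
Contributions c_i * m(A_i):
  (-3/2) * (3) = -9/2.
  (-1/3) * (2) = -2/3.
  (1) * (1/2) = 1/2.
  (2/3) * (3/2) = 1.
Total: -9/2 - 2/3 + 1/2 + 1 = -11/3.

-11/3


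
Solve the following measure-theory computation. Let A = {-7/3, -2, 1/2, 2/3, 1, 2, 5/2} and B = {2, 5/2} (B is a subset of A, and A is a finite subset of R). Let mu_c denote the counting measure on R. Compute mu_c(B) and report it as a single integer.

Counting measure assigns mu_c(E) = |E| (number of elements) when E is finite.
B has 2 element(s), so mu_c(B) = 2.

2


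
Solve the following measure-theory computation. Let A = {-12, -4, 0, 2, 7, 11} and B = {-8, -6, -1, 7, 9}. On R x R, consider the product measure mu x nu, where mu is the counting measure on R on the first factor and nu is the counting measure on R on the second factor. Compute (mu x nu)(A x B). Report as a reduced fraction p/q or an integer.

For a measurable rectangle A x B, the product measure satisfies
  (mu x nu)(A x B) = mu(A) * nu(B).
  mu(A) = 6.
  nu(B) = 5.
  (mu x nu)(A x B) = 6 * 5 = 30.

30


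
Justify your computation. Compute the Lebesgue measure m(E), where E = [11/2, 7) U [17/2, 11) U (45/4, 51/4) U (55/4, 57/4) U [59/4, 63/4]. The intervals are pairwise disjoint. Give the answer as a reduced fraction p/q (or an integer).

For pairwise disjoint intervals, m(union_i I_i) = sum_i m(I_i),
and m is invariant under swapping open/closed endpoints (single points have measure 0).
So m(E) = sum_i (b_i - a_i).
  I_1 has length 7 - 11/2 = 3/2.
  I_2 has length 11 - 17/2 = 5/2.
  I_3 has length 51/4 - 45/4 = 3/2.
  I_4 has length 57/4 - 55/4 = 1/2.
  I_5 has length 63/4 - 59/4 = 1.
Summing:
  m(E) = 3/2 + 5/2 + 3/2 + 1/2 + 1 = 7.

7


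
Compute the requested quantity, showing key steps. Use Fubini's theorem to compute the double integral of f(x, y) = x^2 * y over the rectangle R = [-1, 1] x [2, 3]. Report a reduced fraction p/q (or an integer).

f(x, y) is a tensor product of a function of x and a function of y, and both factors are bounded continuous (hence Lebesgue integrable) on the rectangle, so Fubini's theorem applies:
  integral_R f d(m x m) = (integral_a1^b1 x^2 dx) * (integral_a2^b2 y dy).
Inner integral in x: integral_{-1}^{1} x^2 dx = (1^3 - (-1)^3)/3
  = 2/3.
Inner integral in y: integral_{2}^{3} y dy = (3^2 - 2^2)/2
  = 5/2.
Product: (2/3) * (5/2) = 5/3.

5/3


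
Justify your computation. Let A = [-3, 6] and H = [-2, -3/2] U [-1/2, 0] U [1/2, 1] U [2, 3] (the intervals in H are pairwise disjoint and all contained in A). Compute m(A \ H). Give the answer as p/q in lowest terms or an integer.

The ambient interval has length m(A) = 6 - (-3) = 9.
Since the holes are disjoint and sit inside A, by finite additivity
  m(H) = sum_i (b_i - a_i), and m(A \ H) = m(A) - m(H).
Computing the hole measures:
  m(H_1) = -3/2 - (-2) = 1/2.
  m(H_2) = 0 - (-1/2) = 1/2.
  m(H_3) = 1 - 1/2 = 1/2.
  m(H_4) = 3 - 2 = 1.
Summed: m(H) = 1/2 + 1/2 + 1/2 + 1 = 5/2.
So m(A \ H) = 9 - 5/2 = 13/2.

13/2


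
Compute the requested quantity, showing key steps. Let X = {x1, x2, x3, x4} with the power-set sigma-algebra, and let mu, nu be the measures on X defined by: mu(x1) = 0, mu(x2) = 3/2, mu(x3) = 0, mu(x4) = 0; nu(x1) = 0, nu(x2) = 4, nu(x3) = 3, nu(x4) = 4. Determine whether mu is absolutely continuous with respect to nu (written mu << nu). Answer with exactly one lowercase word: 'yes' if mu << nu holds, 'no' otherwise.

mu << nu means: every nu-null measurable set is also mu-null; equivalently, for every atom x, if nu({x}) = 0 then mu({x}) = 0.
Checking each atom:
  x1: nu = 0, mu = 0 -> consistent with mu << nu.
  x2: nu = 4 > 0 -> no constraint.
  x3: nu = 3 > 0 -> no constraint.
  x4: nu = 4 > 0 -> no constraint.
No atom violates the condition. Therefore mu << nu.

yes


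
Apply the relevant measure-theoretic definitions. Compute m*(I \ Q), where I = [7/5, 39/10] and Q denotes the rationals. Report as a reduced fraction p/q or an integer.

The interval I = [7/5, 39/10] has m(I) = 39/10 - 7/5 = 5/2 (endpoints are measure-zero, so open/closed/half-open agree). Write I = (I cap Q) u (I \ Q). The rationals in I are countable, so m*(I cap Q) = 0 (cover each rational by intervals whose total length is arbitrarily small). By countable subadditivity m*(I) <= m*(I cap Q) + m*(I \ Q), hence m*(I \ Q) >= m(I) = 5/2. The reverse inequality m*(I \ Q) <= m*(I) = 5/2 is trivial since (I \ Q) is a subset of I. Therefore m*(I \ Q) = 5/2.

5/2


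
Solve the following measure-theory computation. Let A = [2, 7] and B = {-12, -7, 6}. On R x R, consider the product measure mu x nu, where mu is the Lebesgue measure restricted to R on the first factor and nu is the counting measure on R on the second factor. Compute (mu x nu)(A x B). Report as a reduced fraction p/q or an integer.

For a measurable rectangle A x B, the product measure satisfies
  (mu x nu)(A x B) = mu(A) * nu(B).
  mu(A) = 5.
  nu(B) = 3.
  (mu x nu)(A x B) = 5 * 3 = 15.

15


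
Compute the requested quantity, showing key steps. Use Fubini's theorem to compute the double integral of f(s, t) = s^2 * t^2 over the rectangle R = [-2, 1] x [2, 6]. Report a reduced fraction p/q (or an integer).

f(s, t) is a tensor product of a function of s and a function of t, and both factors are bounded continuous (hence Lebesgue integrable) on the rectangle, so Fubini's theorem applies:
  integral_R f d(m x m) = (integral_a1^b1 s^2 ds) * (integral_a2^b2 t^2 dt).
Inner integral in s: integral_{-2}^{1} s^2 ds = (1^3 - (-2)^3)/3
  = 3.
Inner integral in t: integral_{2}^{6} t^2 dt = (6^3 - 2^3)/3
  = 208/3.
Product: (3) * (208/3) = 208.

208


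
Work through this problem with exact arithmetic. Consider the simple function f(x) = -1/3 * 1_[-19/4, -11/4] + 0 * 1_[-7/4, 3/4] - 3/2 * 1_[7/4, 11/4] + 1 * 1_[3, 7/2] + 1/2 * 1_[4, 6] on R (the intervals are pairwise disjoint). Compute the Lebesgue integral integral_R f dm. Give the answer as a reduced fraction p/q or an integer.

For a simple function f = sum_i c_i * 1_{A_i} with disjoint A_i,
  integral f dm = sum_i c_i * m(A_i).
Lengths of the A_i:
  m(A_1) = -11/4 - (-19/4) = 2.
  m(A_2) = 3/4 - (-7/4) = 5/2.
  m(A_3) = 11/4 - 7/4 = 1.
  m(A_4) = 7/2 - 3 = 1/2.
  m(A_5) = 6 - 4 = 2.
Contributions c_i * m(A_i):
  (-1/3) * (2) = -2/3.
  (0) * (5/2) = 0.
  (-3/2) * (1) = -3/2.
  (1) * (1/2) = 1/2.
  (1/2) * (2) = 1.
Total: -2/3 + 0 - 3/2 + 1/2 + 1 = -2/3.

-2/3


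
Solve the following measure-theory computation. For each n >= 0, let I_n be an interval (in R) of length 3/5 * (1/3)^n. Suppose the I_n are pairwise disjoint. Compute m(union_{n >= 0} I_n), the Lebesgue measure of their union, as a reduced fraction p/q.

By countable additivity of the Lebesgue measure on pairwise disjoint measurable sets,
  m(union_{n >= 0} I_n) = sum_{n >= 0} m(I_n) = sum_{n >= 0} a * r^n,
  with a = 3/5 and r = 1/3.
Since 0 < r = 1/3 < 1, the geometric series converges:
  sum_{n >= 0} a * r^n = a / (1 - r).
  = 3/5 / (1 - 1/3)
  = 3/5 / (2/3)
  = 9/10.

9/10


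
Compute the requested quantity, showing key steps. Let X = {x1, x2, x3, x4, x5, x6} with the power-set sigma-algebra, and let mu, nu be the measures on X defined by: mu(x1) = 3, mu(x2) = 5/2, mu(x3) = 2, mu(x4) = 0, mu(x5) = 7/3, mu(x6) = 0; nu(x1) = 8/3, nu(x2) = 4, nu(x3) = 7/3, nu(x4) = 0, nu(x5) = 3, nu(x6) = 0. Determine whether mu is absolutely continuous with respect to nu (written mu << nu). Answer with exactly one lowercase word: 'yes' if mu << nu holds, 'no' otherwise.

mu << nu means: every nu-null measurable set is also mu-null; equivalently, for every atom x, if nu({x}) = 0 then mu({x}) = 0.
Checking each atom:
  x1: nu = 8/3 > 0 -> no constraint.
  x2: nu = 4 > 0 -> no constraint.
  x3: nu = 7/3 > 0 -> no constraint.
  x4: nu = 0, mu = 0 -> consistent with mu << nu.
  x5: nu = 3 > 0 -> no constraint.
  x6: nu = 0, mu = 0 -> consistent with mu << nu.
No atom violates the condition. Therefore mu << nu.

yes


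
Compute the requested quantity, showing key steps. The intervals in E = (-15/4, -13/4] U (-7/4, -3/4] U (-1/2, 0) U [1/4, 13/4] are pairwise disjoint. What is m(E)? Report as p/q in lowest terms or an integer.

For pairwise disjoint intervals, m(union_i I_i) = sum_i m(I_i),
and m is invariant under swapping open/closed endpoints (single points have measure 0).
So m(E) = sum_i (b_i - a_i).
  I_1 has length -13/4 - (-15/4) = 1/2.
  I_2 has length -3/4 - (-7/4) = 1.
  I_3 has length 0 - (-1/2) = 1/2.
  I_4 has length 13/4 - 1/4 = 3.
Summing:
  m(E) = 1/2 + 1 + 1/2 + 3 = 5.

5


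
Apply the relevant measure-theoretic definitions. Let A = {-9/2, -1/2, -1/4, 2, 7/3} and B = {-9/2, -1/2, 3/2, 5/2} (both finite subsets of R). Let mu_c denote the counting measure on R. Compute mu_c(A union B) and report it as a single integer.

Counting measure on a finite set equals cardinality. By inclusion-exclusion, |A union B| = |A| + |B| - |A cap B|.
|A| = 5, |B| = 4, |A cap B| = 2.
So mu_c(A union B) = 5 + 4 - 2 = 7.

7


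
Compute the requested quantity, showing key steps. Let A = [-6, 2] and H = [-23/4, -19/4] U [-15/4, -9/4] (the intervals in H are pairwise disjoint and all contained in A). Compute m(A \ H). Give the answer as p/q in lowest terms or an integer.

The ambient interval has length m(A) = 2 - (-6) = 8.
Since the holes are disjoint and sit inside A, by finite additivity
  m(H) = sum_i (b_i - a_i), and m(A \ H) = m(A) - m(H).
Computing the hole measures:
  m(H_1) = -19/4 - (-23/4) = 1.
  m(H_2) = -9/4 - (-15/4) = 3/2.
Summed: m(H) = 1 + 3/2 = 5/2.
So m(A \ H) = 8 - 5/2 = 11/2.

11/2


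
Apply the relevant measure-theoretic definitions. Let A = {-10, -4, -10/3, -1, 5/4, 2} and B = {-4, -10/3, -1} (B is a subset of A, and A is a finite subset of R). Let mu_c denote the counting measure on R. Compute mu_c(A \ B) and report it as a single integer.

Counting measure assigns mu_c(E) = |E| (number of elements) when E is finite. For B subset A, A \ B is the set of elements of A not in B, so |A \ B| = |A| - |B|.
|A| = 6, |B| = 3, so mu_c(A \ B) = 6 - 3 = 3.

3


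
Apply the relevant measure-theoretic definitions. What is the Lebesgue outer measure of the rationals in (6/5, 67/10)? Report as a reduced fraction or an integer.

E = Q cap (6/5, 67/10) is a subset of Q, which is countable. Enumerate Q = {q_1, q_2, ...}; for any eps > 0, cover q_k by the open interval (q_k - eps/2^(k+1), q_k + eps/2^(k+1)), of length eps/2^k. The total cover length is sum_{k>=1} eps/2^k = eps. Hence m*(E) <= m*(Q) <= eps for every eps > 0, and since outer measure is non-negative, m*(E) = 0.

0


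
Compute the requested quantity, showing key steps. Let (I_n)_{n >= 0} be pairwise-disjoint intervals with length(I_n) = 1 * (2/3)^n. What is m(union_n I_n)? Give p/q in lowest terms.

By countable additivity of the Lebesgue measure on pairwise disjoint measurable sets,
  m(union_{n >= 0} I_n) = sum_{n >= 0} m(I_n) = sum_{n >= 0} a * r^n,
  with a = 1 and r = 2/3.
Since 0 < r = 2/3 < 1, the geometric series converges:
  sum_{n >= 0} a * r^n = a / (1 - r).
  = 1 / (1 - 2/3)
  = 1 / (1/3)
  = 3.

3
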